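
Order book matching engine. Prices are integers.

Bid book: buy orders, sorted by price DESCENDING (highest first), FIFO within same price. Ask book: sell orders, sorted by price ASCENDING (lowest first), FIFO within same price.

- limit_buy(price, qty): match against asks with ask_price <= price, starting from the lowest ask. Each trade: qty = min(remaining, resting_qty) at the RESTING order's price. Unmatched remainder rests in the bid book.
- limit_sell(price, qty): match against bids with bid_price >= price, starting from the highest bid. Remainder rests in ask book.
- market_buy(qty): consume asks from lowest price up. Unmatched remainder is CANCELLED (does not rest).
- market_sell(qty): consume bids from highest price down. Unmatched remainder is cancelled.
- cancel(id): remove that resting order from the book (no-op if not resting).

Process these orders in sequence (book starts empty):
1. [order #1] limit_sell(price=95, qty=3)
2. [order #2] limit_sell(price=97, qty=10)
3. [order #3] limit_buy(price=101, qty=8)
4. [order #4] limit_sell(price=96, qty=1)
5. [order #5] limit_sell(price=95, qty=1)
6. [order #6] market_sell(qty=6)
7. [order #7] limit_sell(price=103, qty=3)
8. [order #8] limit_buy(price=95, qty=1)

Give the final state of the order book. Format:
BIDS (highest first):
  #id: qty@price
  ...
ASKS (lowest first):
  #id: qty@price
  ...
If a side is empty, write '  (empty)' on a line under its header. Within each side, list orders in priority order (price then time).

Answer: BIDS (highest first):
  (empty)
ASKS (lowest first):
  #4: 1@96
  #2: 5@97
  #7: 3@103

Derivation:
After op 1 [order #1] limit_sell(price=95, qty=3): fills=none; bids=[-] asks=[#1:3@95]
After op 2 [order #2] limit_sell(price=97, qty=10): fills=none; bids=[-] asks=[#1:3@95 #2:10@97]
After op 3 [order #3] limit_buy(price=101, qty=8): fills=#3x#1:3@95 #3x#2:5@97; bids=[-] asks=[#2:5@97]
After op 4 [order #4] limit_sell(price=96, qty=1): fills=none; bids=[-] asks=[#4:1@96 #2:5@97]
After op 5 [order #5] limit_sell(price=95, qty=1): fills=none; bids=[-] asks=[#5:1@95 #4:1@96 #2:5@97]
After op 6 [order #6] market_sell(qty=6): fills=none; bids=[-] asks=[#5:1@95 #4:1@96 #2:5@97]
After op 7 [order #7] limit_sell(price=103, qty=3): fills=none; bids=[-] asks=[#5:1@95 #4:1@96 #2:5@97 #7:3@103]
After op 8 [order #8] limit_buy(price=95, qty=1): fills=#8x#5:1@95; bids=[-] asks=[#4:1@96 #2:5@97 #7:3@103]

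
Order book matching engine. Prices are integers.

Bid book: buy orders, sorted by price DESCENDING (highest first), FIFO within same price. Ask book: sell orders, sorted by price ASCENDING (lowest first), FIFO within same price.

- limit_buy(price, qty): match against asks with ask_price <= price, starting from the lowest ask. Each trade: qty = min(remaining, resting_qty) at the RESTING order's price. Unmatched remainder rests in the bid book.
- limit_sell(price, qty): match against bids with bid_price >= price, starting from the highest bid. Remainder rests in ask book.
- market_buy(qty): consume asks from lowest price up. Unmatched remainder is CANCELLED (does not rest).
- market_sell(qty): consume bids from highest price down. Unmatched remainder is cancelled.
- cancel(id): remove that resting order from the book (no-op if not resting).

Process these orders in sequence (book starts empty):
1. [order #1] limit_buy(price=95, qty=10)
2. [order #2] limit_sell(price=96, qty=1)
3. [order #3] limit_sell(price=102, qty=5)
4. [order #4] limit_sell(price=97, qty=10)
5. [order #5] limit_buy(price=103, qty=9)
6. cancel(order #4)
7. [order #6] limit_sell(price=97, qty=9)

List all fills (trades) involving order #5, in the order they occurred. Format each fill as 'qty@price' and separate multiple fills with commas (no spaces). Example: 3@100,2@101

Answer: 1@96,8@97

Derivation:
After op 1 [order #1] limit_buy(price=95, qty=10): fills=none; bids=[#1:10@95] asks=[-]
After op 2 [order #2] limit_sell(price=96, qty=1): fills=none; bids=[#1:10@95] asks=[#2:1@96]
After op 3 [order #3] limit_sell(price=102, qty=5): fills=none; bids=[#1:10@95] asks=[#2:1@96 #3:5@102]
After op 4 [order #4] limit_sell(price=97, qty=10): fills=none; bids=[#1:10@95] asks=[#2:1@96 #4:10@97 #3:5@102]
After op 5 [order #5] limit_buy(price=103, qty=9): fills=#5x#2:1@96 #5x#4:8@97; bids=[#1:10@95] asks=[#4:2@97 #3:5@102]
After op 6 cancel(order #4): fills=none; bids=[#1:10@95] asks=[#3:5@102]
After op 7 [order #6] limit_sell(price=97, qty=9): fills=none; bids=[#1:10@95] asks=[#6:9@97 #3:5@102]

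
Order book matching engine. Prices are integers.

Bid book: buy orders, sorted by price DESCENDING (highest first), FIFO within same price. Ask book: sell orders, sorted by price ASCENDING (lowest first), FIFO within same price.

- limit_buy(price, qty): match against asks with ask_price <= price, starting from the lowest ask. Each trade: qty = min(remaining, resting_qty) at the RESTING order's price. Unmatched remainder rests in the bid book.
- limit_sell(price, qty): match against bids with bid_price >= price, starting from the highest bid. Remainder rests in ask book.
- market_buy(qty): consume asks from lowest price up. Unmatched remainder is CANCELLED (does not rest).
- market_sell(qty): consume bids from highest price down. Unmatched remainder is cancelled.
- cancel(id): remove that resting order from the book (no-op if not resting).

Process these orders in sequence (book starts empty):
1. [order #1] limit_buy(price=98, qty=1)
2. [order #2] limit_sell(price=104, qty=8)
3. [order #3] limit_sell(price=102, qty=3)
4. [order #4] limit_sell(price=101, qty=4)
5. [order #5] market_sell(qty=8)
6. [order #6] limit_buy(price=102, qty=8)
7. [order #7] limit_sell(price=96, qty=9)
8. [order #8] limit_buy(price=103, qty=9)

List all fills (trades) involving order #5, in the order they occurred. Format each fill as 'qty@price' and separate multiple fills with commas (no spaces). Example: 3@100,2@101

Answer: 1@98

Derivation:
After op 1 [order #1] limit_buy(price=98, qty=1): fills=none; bids=[#1:1@98] asks=[-]
After op 2 [order #2] limit_sell(price=104, qty=8): fills=none; bids=[#1:1@98] asks=[#2:8@104]
After op 3 [order #3] limit_sell(price=102, qty=3): fills=none; bids=[#1:1@98] asks=[#3:3@102 #2:8@104]
After op 4 [order #4] limit_sell(price=101, qty=4): fills=none; bids=[#1:1@98] asks=[#4:4@101 #3:3@102 #2:8@104]
After op 5 [order #5] market_sell(qty=8): fills=#1x#5:1@98; bids=[-] asks=[#4:4@101 #3:3@102 #2:8@104]
After op 6 [order #6] limit_buy(price=102, qty=8): fills=#6x#4:4@101 #6x#3:3@102; bids=[#6:1@102] asks=[#2:8@104]
After op 7 [order #7] limit_sell(price=96, qty=9): fills=#6x#7:1@102; bids=[-] asks=[#7:8@96 #2:8@104]
After op 8 [order #8] limit_buy(price=103, qty=9): fills=#8x#7:8@96; bids=[#8:1@103] asks=[#2:8@104]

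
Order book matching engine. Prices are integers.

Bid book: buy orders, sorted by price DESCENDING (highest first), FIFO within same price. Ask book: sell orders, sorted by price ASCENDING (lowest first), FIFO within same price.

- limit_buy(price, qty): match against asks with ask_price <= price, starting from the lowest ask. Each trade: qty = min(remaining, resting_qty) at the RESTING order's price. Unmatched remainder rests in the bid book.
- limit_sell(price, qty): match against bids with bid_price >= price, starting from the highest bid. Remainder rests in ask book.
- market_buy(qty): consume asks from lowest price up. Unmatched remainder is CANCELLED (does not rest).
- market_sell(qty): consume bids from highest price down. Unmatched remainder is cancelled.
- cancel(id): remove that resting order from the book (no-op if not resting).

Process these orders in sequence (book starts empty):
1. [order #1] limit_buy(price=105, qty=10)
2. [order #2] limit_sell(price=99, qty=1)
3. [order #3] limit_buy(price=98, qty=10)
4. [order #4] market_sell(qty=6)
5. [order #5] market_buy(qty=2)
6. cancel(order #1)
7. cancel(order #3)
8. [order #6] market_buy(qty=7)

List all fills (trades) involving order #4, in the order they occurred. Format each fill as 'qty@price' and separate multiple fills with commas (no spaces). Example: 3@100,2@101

Answer: 6@105

Derivation:
After op 1 [order #1] limit_buy(price=105, qty=10): fills=none; bids=[#1:10@105] asks=[-]
After op 2 [order #2] limit_sell(price=99, qty=1): fills=#1x#2:1@105; bids=[#1:9@105] asks=[-]
After op 3 [order #3] limit_buy(price=98, qty=10): fills=none; bids=[#1:9@105 #3:10@98] asks=[-]
After op 4 [order #4] market_sell(qty=6): fills=#1x#4:6@105; bids=[#1:3@105 #3:10@98] asks=[-]
After op 5 [order #5] market_buy(qty=2): fills=none; bids=[#1:3@105 #3:10@98] asks=[-]
After op 6 cancel(order #1): fills=none; bids=[#3:10@98] asks=[-]
After op 7 cancel(order #3): fills=none; bids=[-] asks=[-]
After op 8 [order #6] market_buy(qty=7): fills=none; bids=[-] asks=[-]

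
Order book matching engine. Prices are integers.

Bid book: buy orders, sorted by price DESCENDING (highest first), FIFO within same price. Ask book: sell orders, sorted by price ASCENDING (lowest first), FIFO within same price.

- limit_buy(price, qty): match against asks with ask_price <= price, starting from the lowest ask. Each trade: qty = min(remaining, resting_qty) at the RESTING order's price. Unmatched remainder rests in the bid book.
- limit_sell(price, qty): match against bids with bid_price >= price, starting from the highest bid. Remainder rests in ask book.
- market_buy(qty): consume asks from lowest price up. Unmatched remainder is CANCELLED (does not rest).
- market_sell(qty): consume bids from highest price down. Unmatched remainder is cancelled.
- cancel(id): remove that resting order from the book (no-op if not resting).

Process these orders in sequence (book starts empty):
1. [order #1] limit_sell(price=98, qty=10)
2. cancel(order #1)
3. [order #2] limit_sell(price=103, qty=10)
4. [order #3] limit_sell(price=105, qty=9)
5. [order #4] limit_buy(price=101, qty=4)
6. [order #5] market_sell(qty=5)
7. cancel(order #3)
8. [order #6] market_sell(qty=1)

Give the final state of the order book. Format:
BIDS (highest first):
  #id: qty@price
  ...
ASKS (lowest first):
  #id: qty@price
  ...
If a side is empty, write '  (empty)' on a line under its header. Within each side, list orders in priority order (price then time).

Answer: BIDS (highest first):
  (empty)
ASKS (lowest first):
  #2: 10@103

Derivation:
After op 1 [order #1] limit_sell(price=98, qty=10): fills=none; bids=[-] asks=[#1:10@98]
After op 2 cancel(order #1): fills=none; bids=[-] asks=[-]
After op 3 [order #2] limit_sell(price=103, qty=10): fills=none; bids=[-] asks=[#2:10@103]
After op 4 [order #3] limit_sell(price=105, qty=9): fills=none; bids=[-] asks=[#2:10@103 #3:9@105]
After op 5 [order #4] limit_buy(price=101, qty=4): fills=none; bids=[#4:4@101] asks=[#2:10@103 #3:9@105]
After op 6 [order #5] market_sell(qty=5): fills=#4x#5:4@101; bids=[-] asks=[#2:10@103 #3:9@105]
After op 7 cancel(order #3): fills=none; bids=[-] asks=[#2:10@103]
After op 8 [order #6] market_sell(qty=1): fills=none; bids=[-] asks=[#2:10@103]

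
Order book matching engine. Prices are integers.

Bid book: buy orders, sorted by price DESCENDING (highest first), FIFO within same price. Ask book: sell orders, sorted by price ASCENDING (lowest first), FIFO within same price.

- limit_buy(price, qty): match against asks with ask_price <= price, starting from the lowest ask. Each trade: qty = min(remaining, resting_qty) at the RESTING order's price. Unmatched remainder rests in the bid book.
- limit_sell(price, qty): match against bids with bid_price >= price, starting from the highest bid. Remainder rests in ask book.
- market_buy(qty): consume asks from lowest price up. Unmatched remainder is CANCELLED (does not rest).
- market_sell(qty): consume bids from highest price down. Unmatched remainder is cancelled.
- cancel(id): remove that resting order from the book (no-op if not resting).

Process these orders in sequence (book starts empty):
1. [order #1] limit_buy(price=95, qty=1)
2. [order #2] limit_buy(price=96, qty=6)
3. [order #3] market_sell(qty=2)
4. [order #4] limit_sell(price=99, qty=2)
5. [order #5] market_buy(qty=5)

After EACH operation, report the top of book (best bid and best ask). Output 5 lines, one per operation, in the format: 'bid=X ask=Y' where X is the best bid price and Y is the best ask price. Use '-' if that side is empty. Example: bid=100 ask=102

Answer: bid=95 ask=-
bid=96 ask=-
bid=96 ask=-
bid=96 ask=99
bid=96 ask=-

Derivation:
After op 1 [order #1] limit_buy(price=95, qty=1): fills=none; bids=[#1:1@95] asks=[-]
After op 2 [order #2] limit_buy(price=96, qty=6): fills=none; bids=[#2:6@96 #1:1@95] asks=[-]
After op 3 [order #3] market_sell(qty=2): fills=#2x#3:2@96; bids=[#2:4@96 #1:1@95] asks=[-]
After op 4 [order #4] limit_sell(price=99, qty=2): fills=none; bids=[#2:4@96 #1:1@95] asks=[#4:2@99]
After op 5 [order #5] market_buy(qty=5): fills=#5x#4:2@99; bids=[#2:4@96 #1:1@95] asks=[-]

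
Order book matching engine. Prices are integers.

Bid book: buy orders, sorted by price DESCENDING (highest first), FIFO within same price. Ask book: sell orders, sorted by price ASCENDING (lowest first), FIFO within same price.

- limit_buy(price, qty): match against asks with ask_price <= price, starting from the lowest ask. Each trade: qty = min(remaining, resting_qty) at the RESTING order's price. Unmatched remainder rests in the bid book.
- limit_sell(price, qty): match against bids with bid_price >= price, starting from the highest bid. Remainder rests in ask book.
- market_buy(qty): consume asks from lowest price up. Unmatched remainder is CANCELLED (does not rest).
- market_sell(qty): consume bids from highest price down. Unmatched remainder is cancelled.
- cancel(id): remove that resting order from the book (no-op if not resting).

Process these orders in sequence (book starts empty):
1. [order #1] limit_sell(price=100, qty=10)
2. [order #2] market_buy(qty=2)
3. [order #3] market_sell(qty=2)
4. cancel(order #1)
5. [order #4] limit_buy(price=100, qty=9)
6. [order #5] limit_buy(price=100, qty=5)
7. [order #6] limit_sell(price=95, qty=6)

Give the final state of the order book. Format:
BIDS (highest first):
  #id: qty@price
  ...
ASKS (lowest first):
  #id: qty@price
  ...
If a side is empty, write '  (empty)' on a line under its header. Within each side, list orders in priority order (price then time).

After op 1 [order #1] limit_sell(price=100, qty=10): fills=none; bids=[-] asks=[#1:10@100]
After op 2 [order #2] market_buy(qty=2): fills=#2x#1:2@100; bids=[-] asks=[#1:8@100]
After op 3 [order #3] market_sell(qty=2): fills=none; bids=[-] asks=[#1:8@100]
After op 4 cancel(order #1): fills=none; bids=[-] asks=[-]
After op 5 [order #4] limit_buy(price=100, qty=9): fills=none; bids=[#4:9@100] asks=[-]
After op 6 [order #5] limit_buy(price=100, qty=5): fills=none; bids=[#4:9@100 #5:5@100] asks=[-]
After op 7 [order #6] limit_sell(price=95, qty=6): fills=#4x#6:6@100; bids=[#4:3@100 #5:5@100] asks=[-]

Answer: BIDS (highest first):
  #4: 3@100
  #5: 5@100
ASKS (lowest first):
  (empty)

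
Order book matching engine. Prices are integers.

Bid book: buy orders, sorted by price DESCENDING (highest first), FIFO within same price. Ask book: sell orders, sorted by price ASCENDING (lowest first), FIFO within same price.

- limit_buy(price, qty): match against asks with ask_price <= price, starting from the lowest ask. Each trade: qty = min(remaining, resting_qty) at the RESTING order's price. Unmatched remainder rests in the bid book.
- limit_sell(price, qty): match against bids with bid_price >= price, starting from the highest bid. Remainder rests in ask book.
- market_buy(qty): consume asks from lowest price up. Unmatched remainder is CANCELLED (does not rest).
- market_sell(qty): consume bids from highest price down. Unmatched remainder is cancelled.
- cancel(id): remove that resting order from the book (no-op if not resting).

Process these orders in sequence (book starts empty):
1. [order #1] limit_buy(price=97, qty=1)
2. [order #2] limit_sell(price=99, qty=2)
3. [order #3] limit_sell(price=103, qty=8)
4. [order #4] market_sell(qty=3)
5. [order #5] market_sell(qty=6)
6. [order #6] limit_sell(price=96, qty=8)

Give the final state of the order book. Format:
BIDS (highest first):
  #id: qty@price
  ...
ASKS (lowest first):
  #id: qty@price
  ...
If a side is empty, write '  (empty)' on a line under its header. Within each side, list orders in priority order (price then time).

After op 1 [order #1] limit_buy(price=97, qty=1): fills=none; bids=[#1:1@97] asks=[-]
After op 2 [order #2] limit_sell(price=99, qty=2): fills=none; bids=[#1:1@97] asks=[#2:2@99]
After op 3 [order #3] limit_sell(price=103, qty=8): fills=none; bids=[#1:1@97] asks=[#2:2@99 #3:8@103]
After op 4 [order #4] market_sell(qty=3): fills=#1x#4:1@97; bids=[-] asks=[#2:2@99 #3:8@103]
After op 5 [order #5] market_sell(qty=6): fills=none; bids=[-] asks=[#2:2@99 #3:8@103]
After op 6 [order #6] limit_sell(price=96, qty=8): fills=none; bids=[-] asks=[#6:8@96 #2:2@99 #3:8@103]

Answer: BIDS (highest first):
  (empty)
ASKS (lowest first):
  #6: 8@96
  #2: 2@99
  #3: 8@103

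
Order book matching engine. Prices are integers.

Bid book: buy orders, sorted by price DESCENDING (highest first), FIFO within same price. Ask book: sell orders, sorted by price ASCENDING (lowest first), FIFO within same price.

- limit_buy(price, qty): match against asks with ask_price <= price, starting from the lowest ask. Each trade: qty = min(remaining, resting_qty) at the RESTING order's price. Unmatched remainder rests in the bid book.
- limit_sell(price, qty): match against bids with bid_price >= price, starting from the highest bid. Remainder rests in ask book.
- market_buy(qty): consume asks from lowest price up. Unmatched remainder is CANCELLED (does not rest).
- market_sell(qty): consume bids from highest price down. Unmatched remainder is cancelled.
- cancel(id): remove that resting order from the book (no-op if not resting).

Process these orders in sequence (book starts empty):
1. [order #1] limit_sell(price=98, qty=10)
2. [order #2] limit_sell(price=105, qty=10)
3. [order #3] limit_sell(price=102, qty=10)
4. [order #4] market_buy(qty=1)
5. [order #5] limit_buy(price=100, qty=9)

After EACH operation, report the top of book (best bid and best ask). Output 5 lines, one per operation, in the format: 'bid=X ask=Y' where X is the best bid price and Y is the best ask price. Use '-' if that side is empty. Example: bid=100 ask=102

Answer: bid=- ask=98
bid=- ask=98
bid=- ask=98
bid=- ask=98
bid=- ask=102

Derivation:
After op 1 [order #1] limit_sell(price=98, qty=10): fills=none; bids=[-] asks=[#1:10@98]
After op 2 [order #2] limit_sell(price=105, qty=10): fills=none; bids=[-] asks=[#1:10@98 #2:10@105]
After op 3 [order #3] limit_sell(price=102, qty=10): fills=none; bids=[-] asks=[#1:10@98 #3:10@102 #2:10@105]
After op 4 [order #4] market_buy(qty=1): fills=#4x#1:1@98; bids=[-] asks=[#1:9@98 #3:10@102 #2:10@105]
After op 5 [order #5] limit_buy(price=100, qty=9): fills=#5x#1:9@98; bids=[-] asks=[#3:10@102 #2:10@105]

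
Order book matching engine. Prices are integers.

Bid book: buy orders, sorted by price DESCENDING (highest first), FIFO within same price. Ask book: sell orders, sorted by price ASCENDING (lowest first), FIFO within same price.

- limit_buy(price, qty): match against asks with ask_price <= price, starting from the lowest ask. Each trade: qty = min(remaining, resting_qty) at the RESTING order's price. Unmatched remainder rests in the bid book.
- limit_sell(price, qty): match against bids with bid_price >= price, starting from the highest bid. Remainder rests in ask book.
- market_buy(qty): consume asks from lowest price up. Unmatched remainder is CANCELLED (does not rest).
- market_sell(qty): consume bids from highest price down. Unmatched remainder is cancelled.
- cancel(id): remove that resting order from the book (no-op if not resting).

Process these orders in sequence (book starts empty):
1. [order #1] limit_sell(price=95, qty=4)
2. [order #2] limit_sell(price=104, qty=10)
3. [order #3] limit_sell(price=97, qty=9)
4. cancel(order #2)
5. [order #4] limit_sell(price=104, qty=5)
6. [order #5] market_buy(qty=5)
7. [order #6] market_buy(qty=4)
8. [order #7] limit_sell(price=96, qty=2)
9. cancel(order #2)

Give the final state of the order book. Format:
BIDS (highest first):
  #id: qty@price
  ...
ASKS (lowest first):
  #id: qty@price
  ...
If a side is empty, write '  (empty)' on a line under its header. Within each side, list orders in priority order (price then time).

After op 1 [order #1] limit_sell(price=95, qty=4): fills=none; bids=[-] asks=[#1:4@95]
After op 2 [order #2] limit_sell(price=104, qty=10): fills=none; bids=[-] asks=[#1:4@95 #2:10@104]
After op 3 [order #3] limit_sell(price=97, qty=9): fills=none; bids=[-] asks=[#1:4@95 #3:9@97 #2:10@104]
After op 4 cancel(order #2): fills=none; bids=[-] asks=[#1:4@95 #3:9@97]
After op 5 [order #4] limit_sell(price=104, qty=5): fills=none; bids=[-] asks=[#1:4@95 #3:9@97 #4:5@104]
After op 6 [order #5] market_buy(qty=5): fills=#5x#1:4@95 #5x#3:1@97; bids=[-] asks=[#3:8@97 #4:5@104]
After op 7 [order #6] market_buy(qty=4): fills=#6x#3:4@97; bids=[-] asks=[#3:4@97 #4:5@104]
After op 8 [order #7] limit_sell(price=96, qty=2): fills=none; bids=[-] asks=[#7:2@96 #3:4@97 #4:5@104]
After op 9 cancel(order #2): fills=none; bids=[-] asks=[#7:2@96 #3:4@97 #4:5@104]

Answer: BIDS (highest first):
  (empty)
ASKS (lowest first):
  #7: 2@96
  #3: 4@97
  #4: 5@104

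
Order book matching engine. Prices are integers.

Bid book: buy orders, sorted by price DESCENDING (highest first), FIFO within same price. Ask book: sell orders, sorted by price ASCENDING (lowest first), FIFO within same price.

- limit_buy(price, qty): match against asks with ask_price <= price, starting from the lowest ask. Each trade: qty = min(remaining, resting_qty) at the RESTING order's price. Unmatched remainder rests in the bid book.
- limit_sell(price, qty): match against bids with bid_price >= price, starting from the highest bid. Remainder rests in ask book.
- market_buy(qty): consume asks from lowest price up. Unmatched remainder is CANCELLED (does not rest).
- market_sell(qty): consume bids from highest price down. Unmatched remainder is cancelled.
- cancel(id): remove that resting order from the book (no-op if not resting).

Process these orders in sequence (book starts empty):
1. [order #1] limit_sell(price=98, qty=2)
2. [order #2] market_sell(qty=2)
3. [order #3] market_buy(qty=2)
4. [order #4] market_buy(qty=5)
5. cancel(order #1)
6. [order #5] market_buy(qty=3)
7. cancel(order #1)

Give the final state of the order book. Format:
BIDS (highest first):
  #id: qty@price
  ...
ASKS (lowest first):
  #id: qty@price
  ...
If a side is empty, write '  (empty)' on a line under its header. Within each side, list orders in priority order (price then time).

Answer: BIDS (highest first):
  (empty)
ASKS (lowest first):
  (empty)

Derivation:
After op 1 [order #1] limit_sell(price=98, qty=2): fills=none; bids=[-] asks=[#1:2@98]
After op 2 [order #2] market_sell(qty=2): fills=none; bids=[-] asks=[#1:2@98]
After op 3 [order #3] market_buy(qty=2): fills=#3x#1:2@98; bids=[-] asks=[-]
After op 4 [order #4] market_buy(qty=5): fills=none; bids=[-] asks=[-]
After op 5 cancel(order #1): fills=none; bids=[-] asks=[-]
After op 6 [order #5] market_buy(qty=3): fills=none; bids=[-] asks=[-]
After op 7 cancel(order #1): fills=none; bids=[-] asks=[-]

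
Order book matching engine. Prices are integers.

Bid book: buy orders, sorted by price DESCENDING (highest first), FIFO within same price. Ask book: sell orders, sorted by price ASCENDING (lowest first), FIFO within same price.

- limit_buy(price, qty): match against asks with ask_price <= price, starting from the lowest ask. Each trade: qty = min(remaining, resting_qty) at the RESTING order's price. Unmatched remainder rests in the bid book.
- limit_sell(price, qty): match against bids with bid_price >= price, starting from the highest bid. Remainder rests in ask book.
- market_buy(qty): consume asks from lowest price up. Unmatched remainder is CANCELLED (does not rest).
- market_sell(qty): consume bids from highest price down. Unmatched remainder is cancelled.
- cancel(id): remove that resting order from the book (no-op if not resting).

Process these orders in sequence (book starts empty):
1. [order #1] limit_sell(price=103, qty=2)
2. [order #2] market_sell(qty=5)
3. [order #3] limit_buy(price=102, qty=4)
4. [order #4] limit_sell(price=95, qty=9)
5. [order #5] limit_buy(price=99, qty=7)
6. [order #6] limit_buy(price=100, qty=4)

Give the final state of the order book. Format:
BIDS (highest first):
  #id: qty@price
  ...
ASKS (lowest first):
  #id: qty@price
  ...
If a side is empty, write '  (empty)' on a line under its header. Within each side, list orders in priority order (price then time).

Answer: BIDS (highest first):
  #6: 4@100
  #5: 2@99
ASKS (lowest first):
  #1: 2@103

Derivation:
After op 1 [order #1] limit_sell(price=103, qty=2): fills=none; bids=[-] asks=[#1:2@103]
After op 2 [order #2] market_sell(qty=5): fills=none; bids=[-] asks=[#1:2@103]
After op 3 [order #3] limit_buy(price=102, qty=4): fills=none; bids=[#3:4@102] asks=[#1:2@103]
After op 4 [order #4] limit_sell(price=95, qty=9): fills=#3x#4:4@102; bids=[-] asks=[#4:5@95 #1:2@103]
After op 5 [order #5] limit_buy(price=99, qty=7): fills=#5x#4:5@95; bids=[#5:2@99] asks=[#1:2@103]
After op 6 [order #6] limit_buy(price=100, qty=4): fills=none; bids=[#6:4@100 #5:2@99] asks=[#1:2@103]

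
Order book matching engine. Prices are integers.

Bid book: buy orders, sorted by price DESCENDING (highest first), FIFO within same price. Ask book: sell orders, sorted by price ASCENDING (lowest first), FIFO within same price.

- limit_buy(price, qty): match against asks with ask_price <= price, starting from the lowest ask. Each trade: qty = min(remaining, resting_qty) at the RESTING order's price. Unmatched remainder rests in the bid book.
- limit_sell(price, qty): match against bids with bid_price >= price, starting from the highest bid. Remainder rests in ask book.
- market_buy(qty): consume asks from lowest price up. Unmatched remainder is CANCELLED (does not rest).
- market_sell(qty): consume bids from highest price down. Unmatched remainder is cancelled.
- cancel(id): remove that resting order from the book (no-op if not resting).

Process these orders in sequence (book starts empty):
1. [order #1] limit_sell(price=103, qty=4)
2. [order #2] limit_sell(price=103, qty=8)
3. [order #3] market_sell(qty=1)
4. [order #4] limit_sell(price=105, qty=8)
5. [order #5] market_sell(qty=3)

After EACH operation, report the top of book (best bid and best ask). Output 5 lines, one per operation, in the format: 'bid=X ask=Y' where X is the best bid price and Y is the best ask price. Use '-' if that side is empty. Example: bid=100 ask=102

After op 1 [order #1] limit_sell(price=103, qty=4): fills=none; bids=[-] asks=[#1:4@103]
After op 2 [order #2] limit_sell(price=103, qty=8): fills=none; bids=[-] asks=[#1:4@103 #2:8@103]
After op 3 [order #3] market_sell(qty=1): fills=none; bids=[-] asks=[#1:4@103 #2:8@103]
After op 4 [order #4] limit_sell(price=105, qty=8): fills=none; bids=[-] asks=[#1:4@103 #2:8@103 #4:8@105]
After op 5 [order #5] market_sell(qty=3): fills=none; bids=[-] asks=[#1:4@103 #2:8@103 #4:8@105]

Answer: bid=- ask=103
bid=- ask=103
bid=- ask=103
bid=- ask=103
bid=- ask=103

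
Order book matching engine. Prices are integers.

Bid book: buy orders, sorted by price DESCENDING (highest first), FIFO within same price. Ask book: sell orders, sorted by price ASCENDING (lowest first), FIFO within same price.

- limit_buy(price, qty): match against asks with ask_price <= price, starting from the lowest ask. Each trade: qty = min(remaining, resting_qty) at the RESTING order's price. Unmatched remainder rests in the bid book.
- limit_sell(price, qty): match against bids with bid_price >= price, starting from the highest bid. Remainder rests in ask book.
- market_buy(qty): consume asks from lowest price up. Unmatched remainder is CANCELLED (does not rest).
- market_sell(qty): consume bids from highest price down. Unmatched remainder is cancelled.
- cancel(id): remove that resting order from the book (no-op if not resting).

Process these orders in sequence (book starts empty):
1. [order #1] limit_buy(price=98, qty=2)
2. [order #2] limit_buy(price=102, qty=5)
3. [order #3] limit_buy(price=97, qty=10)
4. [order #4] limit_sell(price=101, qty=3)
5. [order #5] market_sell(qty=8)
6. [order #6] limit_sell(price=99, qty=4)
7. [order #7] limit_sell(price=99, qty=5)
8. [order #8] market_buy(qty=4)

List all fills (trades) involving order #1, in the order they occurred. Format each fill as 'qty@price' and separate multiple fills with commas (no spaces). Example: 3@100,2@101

After op 1 [order #1] limit_buy(price=98, qty=2): fills=none; bids=[#1:2@98] asks=[-]
After op 2 [order #2] limit_buy(price=102, qty=5): fills=none; bids=[#2:5@102 #1:2@98] asks=[-]
After op 3 [order #3] limit_buy(price=97, qty=10): fills=none; bids=[#2:5@102 #1:2@98 #3:10@97] asks=[-]
After op 4 [order #4] limit_sell(price=101, qty=3): fills=#2x#4:3@102; bids=[#2:2@102 #1:2@98 #3:10@97] asks=[-]
After op 5 [order #5] market_sell(qty=8): fills=#2x#5:2@102 #1x#5:2@98 #3x#5:4@97; bids=[#3:6@97] asks=[-]
After op 6 [order #6] limit_sell(price=99, qty=4): fills=none; bids=[#3:6@97] asks=[#6:4@99]
After op 7 [order #7] limit_sell(price=99, qty=5): fills=none; bids=[#3:6@97] asks=[#6:4@99 #7:5@99]
After op 8 [order #8] market_buy(qty=4): fills=#8x#6:4@99; bids=[#3:6@97] asks=[#7:5@99]

Answer: 2@98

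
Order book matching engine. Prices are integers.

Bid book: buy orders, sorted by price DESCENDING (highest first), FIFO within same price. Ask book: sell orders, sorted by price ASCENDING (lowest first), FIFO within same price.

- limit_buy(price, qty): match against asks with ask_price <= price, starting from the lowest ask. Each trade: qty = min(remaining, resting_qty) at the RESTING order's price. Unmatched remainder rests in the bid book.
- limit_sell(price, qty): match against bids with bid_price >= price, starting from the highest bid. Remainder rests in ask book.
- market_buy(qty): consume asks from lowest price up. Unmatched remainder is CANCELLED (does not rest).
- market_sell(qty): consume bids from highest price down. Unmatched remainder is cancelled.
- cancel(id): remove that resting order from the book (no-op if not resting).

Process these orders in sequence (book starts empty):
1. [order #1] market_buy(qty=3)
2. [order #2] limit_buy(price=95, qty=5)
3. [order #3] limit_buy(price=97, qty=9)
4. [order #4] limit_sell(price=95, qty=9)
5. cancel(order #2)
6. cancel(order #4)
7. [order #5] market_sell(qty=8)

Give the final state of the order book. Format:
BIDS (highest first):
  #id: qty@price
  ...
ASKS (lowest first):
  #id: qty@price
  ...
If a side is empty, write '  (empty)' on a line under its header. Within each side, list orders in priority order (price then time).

Answer: BIDS (highest first):
  (empty)
ASKS (lowest first):
  (empty)

Derivation:
After op 1 [order #1] market_buy(qty=3): fills=none; bids=[-] asks=[-]
After op 2 [order #2] limit_buy(price=95, qty=5): fills=none; bids=[#2:5@95] asks=[-]
After op 3 [order #3] limit_buy(price=97, qty=9): fills=none; bids=[#3:9@97 #2:5@95] asks=[-]
After op 4 [order #4] limit_sell(price=95, qty=9): fills=#3x#4:9@97; bids=[#2:5@95] asks=[-]
After op 5 cancel(order #2): fills=none; bids=[-] asks=[-]
After op 6 cancel(order #4): fills=none; bids=[-] asks=[-]
After op 7 [order #5] market_sell(qty=8): fills=none; bids=[-] asks=[-]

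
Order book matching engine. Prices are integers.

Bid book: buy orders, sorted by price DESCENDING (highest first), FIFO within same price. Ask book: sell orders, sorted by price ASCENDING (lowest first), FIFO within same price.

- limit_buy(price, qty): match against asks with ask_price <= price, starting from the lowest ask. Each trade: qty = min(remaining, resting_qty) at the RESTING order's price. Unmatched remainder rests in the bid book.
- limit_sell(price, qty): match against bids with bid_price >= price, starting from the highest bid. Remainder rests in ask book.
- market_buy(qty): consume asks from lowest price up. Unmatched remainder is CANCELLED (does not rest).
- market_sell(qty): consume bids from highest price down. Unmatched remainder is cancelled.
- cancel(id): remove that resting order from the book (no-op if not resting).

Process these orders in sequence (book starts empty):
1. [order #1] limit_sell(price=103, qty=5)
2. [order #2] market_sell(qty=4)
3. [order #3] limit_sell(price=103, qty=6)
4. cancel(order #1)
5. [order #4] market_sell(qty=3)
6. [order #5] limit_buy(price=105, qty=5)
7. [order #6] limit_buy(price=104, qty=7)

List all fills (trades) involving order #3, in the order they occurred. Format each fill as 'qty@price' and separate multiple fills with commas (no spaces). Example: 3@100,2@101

Answer: 5@103,1@103

Derivation:
After op 1 [order #1] limit_sell(price=103, qty=5): fills=none; bids=[-] asks=[#1:5@103]
After op 2 [order #2] market_sell(qty=4): fills=none; bids=[-] asks=[#1:5@103]
After op 3 [order #3] limit_sell(price=103, qty=6): fills=none; bids=[-] asks=[#1:5@103 #3:6@103]
After op 4 cancel(order #1): fills=none; bids=[-] asks=[#3:6@103]
After op 5 [order #4] market_sell(qty=3): fills=none; bids=[-] asks=[#3:6@103]
After op 6 [order #5] limit_buy(price=105, qty=5): fills=#5x#3:5@103; bids=[-] asks=[#3:1@103]
After op 7 [order #6] limit_buy(price=104, qty=7): fills=#6x#3:1@103; bids=[#6:6@104] asks=[-]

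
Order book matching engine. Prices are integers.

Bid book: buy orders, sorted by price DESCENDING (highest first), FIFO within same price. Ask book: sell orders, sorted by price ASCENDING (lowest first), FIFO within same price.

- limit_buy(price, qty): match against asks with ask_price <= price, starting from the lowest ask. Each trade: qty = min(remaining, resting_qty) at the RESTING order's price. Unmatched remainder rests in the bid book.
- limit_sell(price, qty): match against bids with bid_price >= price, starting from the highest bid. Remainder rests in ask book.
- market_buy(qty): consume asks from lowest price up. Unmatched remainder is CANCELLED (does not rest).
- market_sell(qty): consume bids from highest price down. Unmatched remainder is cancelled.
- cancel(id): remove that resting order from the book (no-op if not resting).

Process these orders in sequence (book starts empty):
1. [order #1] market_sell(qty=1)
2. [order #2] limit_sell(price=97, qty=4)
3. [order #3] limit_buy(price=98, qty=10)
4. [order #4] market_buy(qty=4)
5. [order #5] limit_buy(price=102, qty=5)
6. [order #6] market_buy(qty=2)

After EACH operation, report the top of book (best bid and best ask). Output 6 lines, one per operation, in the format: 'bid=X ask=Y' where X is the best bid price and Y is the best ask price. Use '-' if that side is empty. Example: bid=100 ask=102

Answer: bid=- ask=-
bid=- ask=97
bid=98 ask=-
bid=98 ask=-
bid=102 ask=-
bid=102 ask=-

Derivation:
After op 1 [order #1] market_sell(qty=1): fills=none; bids=[-] asks=[-]
After op 2 [order #2] limit_sell(price=97, qty=4): fills=none; bids=[-] asks=[#2:4@97]
After op 3 [order #3] limit_buy(price=98, qty=10): fills=#3x#2:4@97; bids=[#3:6@98] asks=[-]
After op 4 [order #4] market_buy(qty=4): fills=none; bids=[#3:6@98] asks=[-]
After op 5 [order #5] limit_buy(price=102, qty=5): fills=none; bids=[#5:5@102 #3:6@98] asks=[-]
After op 6 [order #6] market_buy(qty=2): fills=none; bids=[#5:5@102 #3:6@98] asks=[-]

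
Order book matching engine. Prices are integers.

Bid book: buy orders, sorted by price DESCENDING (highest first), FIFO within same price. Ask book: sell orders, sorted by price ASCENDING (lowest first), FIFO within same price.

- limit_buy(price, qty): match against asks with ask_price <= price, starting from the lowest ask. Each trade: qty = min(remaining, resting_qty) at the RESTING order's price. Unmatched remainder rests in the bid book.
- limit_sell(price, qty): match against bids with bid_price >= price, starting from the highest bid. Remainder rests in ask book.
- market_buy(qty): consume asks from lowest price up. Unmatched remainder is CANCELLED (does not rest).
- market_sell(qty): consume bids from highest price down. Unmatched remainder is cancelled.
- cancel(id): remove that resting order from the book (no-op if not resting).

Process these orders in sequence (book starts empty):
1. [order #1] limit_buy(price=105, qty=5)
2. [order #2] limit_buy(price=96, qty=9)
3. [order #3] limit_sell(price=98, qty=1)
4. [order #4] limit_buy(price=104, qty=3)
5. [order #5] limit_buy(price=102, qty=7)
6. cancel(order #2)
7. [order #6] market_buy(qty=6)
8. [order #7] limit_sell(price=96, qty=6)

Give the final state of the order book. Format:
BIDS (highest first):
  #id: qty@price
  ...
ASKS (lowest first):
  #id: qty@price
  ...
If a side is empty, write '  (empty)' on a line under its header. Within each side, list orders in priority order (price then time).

After op 1 [order #1] limit_buy(price=105, qty=5): fills=none; bids=[#1:5@105] asks=[-]
After op 2 [order #2] limit_buy(price=96, qty=9): fills=none; bids=[#1:5@105 #2:9@96] asks=[-]
After op 3 [order #3] limit_sell(price=98, qty=1): fills=#1x#3:1@105; bids=[#1:4@105 #2:9@96] asks=[-]
After op 4 [order #4] limit_buy(price=104, qty=3): fills=none; bids=[#1:4@105 #4:3@104 #2:9@96] asks=[-]
After op 5 [order #5] limit_buy(price=102, qty=7): fills=none; bids=[#1:4@105 #4:3@104 #5:7@102 #2:9@96] asks=[-]
After op 6 cancel(order #2): fills=none; bids=[#1:4@105 #4:3@104 #5:7@102] asks=[-]
After op 7 [order #6] market_buy(qty=6): fills=none; bids=[#1:4@105 #4:3@104 #5:7@102] asks=[-]
After op 8 [order #7] limit_sell(price=96, qty=6): fills=#1x#7:4@105 #4x#7:2@104; bids=[#4:1@104 #5:7@102] asks=[-]

Answer: BIDS (highest first):
  #4: 1@104
  #5: 7@102
ASKS (lowest first):
  (empty)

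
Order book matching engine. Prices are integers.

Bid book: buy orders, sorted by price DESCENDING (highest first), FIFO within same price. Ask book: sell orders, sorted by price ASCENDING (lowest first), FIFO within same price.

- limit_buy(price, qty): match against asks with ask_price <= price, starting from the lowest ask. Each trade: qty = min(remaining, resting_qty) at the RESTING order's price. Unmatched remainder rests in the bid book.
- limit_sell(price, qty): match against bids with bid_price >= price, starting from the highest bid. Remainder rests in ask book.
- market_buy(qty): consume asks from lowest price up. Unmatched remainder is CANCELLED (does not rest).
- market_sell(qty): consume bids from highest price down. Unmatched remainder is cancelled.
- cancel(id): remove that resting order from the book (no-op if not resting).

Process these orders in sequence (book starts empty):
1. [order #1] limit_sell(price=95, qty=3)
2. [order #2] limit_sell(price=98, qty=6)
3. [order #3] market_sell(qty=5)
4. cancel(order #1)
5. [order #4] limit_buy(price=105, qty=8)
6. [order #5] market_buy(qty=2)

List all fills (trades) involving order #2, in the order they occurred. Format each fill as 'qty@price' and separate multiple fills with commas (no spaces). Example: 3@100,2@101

Answer: 6@98

Derivation:
After op 1 [order #1] limit_sell(price=95, qty=3): fills=none; bids=[-] asks=[#1:3@95]
After op 2 [order #2] limit_sell(price=98, qty=6): fills=none; bids=[-] asks=[#1:3@95 #2:6@98]
After op 3 [order #3] market_sell(qty=5): fills=none; bids=[-] asks=[#1:3@95 #2:6@98]
After op 4 cancel(order #1): fills=none; bids=[-] asks=[#2:6@98]
After op 5 [order #4] limit_buy(price=105, qty=8): fills=#4x#2:6@98; bids=[#4:2@105] asks=[-]
After op 6 [order #5] market_buy(qty=2): fills=none; bids=[#4:2@105] asks=[-]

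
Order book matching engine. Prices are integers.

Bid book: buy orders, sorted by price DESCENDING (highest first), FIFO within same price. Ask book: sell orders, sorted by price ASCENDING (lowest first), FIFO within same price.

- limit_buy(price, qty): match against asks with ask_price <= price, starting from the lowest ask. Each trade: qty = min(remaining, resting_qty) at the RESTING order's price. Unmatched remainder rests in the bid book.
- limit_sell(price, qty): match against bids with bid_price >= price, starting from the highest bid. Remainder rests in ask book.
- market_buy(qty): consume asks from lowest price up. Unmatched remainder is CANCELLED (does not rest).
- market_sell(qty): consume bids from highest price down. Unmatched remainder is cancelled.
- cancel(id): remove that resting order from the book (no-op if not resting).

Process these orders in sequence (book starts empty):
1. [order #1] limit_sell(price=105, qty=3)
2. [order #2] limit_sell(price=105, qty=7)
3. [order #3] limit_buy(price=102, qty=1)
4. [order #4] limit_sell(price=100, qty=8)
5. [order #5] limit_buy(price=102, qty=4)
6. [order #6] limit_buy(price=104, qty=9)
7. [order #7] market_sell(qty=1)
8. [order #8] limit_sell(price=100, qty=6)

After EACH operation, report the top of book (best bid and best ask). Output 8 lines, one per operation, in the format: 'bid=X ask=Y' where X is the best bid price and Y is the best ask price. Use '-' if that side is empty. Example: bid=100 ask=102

Answer: bid=- ask=105
bid=- ask=105
bid=102 ask=105
bid=- ask=100
bid=- ask=100
bid=104 ask=105
bid=104 ask=105
bid=- ask=100

Derivation:
After op 1 [order #1] limit_sell(price=105, qty=3): fills=none; bids=[-] asks=[#1:3@105]
After op 2 [order #2] limit_sell(price=105, qty=7): fills=none; bids=[-] asks=[#1:3@105 #2:7@105]
After op 3 [order #3] limit_buy(price=102, qty=1): fills=none; bids=[#3:1@102] asks=[#1:3@105 #2:7@105]
After op 4 [order #4] limit_sell(price=100, qty=8): fills=#3x#4:1@102; bids=[-] asks=[#4:7@100 #1:3@105 #2:7@105]
After op 5 [order #5] limit_buy(price=102, qty=4): fills=#5x#4:4@100; bids=[-] asks=[#4:3@100 #1:3@105 #2:7@105]
After op 6 [order #6] limit_buy(price=104, qty=9): fills=#6x#4:3@100; bids=[#6:6@104] asks=[#1:3@105 #2:7@105]
After op 7 [order #7] market_sell(qty=1): fills=#6x#7:1@104; bids=[#6:5@104] asks=[#1:3@105 #2:7@105]
After op 8 [order #8] limit_sell(price=100, qty=6): fills=#6x#8:5@104; bids=[-] asks=[#8:1@100 #1:3@105 #2:7@105]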